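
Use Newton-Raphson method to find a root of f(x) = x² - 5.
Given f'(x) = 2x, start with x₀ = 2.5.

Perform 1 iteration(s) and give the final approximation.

f(x) = x² - 5
f'(x) = 2x
x₀ = 2.5

Newton-Raphson formula: x_{n+1} = x_n - f(x_n)/f'(x_n)

Iteration 1:
  f(2.500000) = 1.250000
  f'(2.500000) = 5.000000
  x_1 = 2.500000 - 1.250000/5.000000 = 2.250000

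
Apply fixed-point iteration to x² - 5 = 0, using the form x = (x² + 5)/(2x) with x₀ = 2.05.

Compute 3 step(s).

Equation: x² - 5 = 0
Fixed-point form: x = (x² + 5)/(2x)
x₀ = 2.05

x_1 = g(2.050000) = 2.244512
x_2 = g(2.244512) = 2.236084
x_3 = g(2.236084) = 2.236068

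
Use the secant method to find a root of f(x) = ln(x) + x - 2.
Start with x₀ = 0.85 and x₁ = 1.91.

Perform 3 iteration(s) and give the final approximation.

f(x) = ln(x) + x - 2
x₀ = 0.85, x₁ = 1.91

Secant formula: x_{n+1} = x_n - f(x_n)(x_n - x_{n-1})/(f(x_n) - f(x_{n-1}))

Iteration 1:
  f(0.850000) = -1.312519
  f(1.910000) = 0.557103
  x_2 = 1.910000 - 0.557103×(1.910000 - 0.850000)/(0.557103 - (-1.312519))
       = 1.594145
Iteration 2:
  f(1.910000) = 0.557103
  f(1.594145) = 0.060483
  x_3 = 1.594145 - 0.060483×(1.594145 - 1.910000)/(0.060483 - 0.557103)
       = 1.555678
Iteration 3:
  f(1.594145) = 0.060483
  f(1.555678) = -0.002411
  x_4 = 1.555678 - (-0.002411)×(1.555678 - 1.594145)/(-0.002411 - 0.060483)
       = 1.557152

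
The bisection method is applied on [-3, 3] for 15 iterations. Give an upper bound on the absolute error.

Bisection error bound: |error| ≤ (b-a)/2^n
|error| ≤ (3 - (-3))/2^15 = 6/2^15
|error| ≤ 0.0001831055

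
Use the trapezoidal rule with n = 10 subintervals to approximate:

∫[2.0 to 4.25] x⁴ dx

f(x) = x⁴
a = 2.0, b = 4.25, n = 10
h = (b - a)/n = 0.225000

Trapezoidal rule: (h/2)[f(x₀) + 2f(x₁) + 2f(x₂) + ... + f(xₙ)]

x_0 = 2.0000, f(x_0) = 16.000000, coefficient = 1
x_1 = 2.2250, f(x_1) = 24.508688, coefficient = 2
x_2 = 2.4500, f(x_2) = 36.030006, coefficient = 2
x_3 = 2.6750, f(x_3) = 51.202969, coefficient = 2
x_4 = 2.9000, f(x_4) = 70.728100, coefficient = 2
x_5 = 3.1250, f(x_5) = 95.367432, coefficient = 2
x_6 = 3.3500, f(x_6) = 125.944506, coefficient = 2
x_7 = 3.5750, f(x_7) = 163.344375, coefficient = 2
x_8 = 3.8000, f(x_8) = 208.513600, coefficient = 2
x_9 = 4.0250, f(x_9) = 262.460250, coefficient = 2
x_10 = 4.2500, f(x_10) = 326.253906, coefficient = 1

I ≈ (0.225000/2) × 2418.453760 = 272.076048
Exact value: 270.915820
Error: 1.160228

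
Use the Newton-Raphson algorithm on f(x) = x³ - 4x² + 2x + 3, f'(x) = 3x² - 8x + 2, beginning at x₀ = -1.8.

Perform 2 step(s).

f(x) = x³ - 4x² + 2x + 3
f'(x) = 3x² - 8x + 2
x₀ = -1.8

Newton-Raphson formula: x_{n+1} = x_n - f(x_n)/f'(x_n)

Iteration 1:
  f(-1.800000) = -19.392000
  f'(-1.800000) = 26.120000
  x_1 = -1.800000 - (-19.392000)/26.120000 = -1.057580
Iteration 2:
  f(-1.057580) = -4.771945
  f'(-1.057580) = 13.816072
  x_2 = -1.057580 - (-4.771945)/13.816072 = -0.712190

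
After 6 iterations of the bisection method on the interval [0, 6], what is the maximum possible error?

Bisection error bound: |error| ≤ (b-a)/2^n
|error| ≤ (6 - 0)/2^6 = 6/2^6
|error| ≤ 0.0937500000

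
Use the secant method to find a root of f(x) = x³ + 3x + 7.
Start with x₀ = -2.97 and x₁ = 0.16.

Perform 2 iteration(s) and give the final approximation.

f(x) = x³ + 3x + 7
x₀ = -2.97, x₁ = 0.16

Secant formula: x_{n+1} = x_n - f(x_n)(x_n - x_{n-1})/(f(x_n) - f(x_{n-1}))

Iteration 1:
  f(-2.970000) = -28.108073
  f(0.160000) = 7.484096
  x_2 = 0.160000 - 7.484096×(0.160000 - (-2.970000))/(7.484096 - (-28.108073))
       = -0.498157
Iteration 2:
  f(0.160000) = 7.484096
  f(-0.498157) = 5.381908
  x_3 = -0.498157 - 5.381908×(-0.498157 - 0.160000)/(5.381908 - 7.484096)
       = -2.183133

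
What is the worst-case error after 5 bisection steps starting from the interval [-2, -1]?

Bisection error bound: |error| ≤ (b-a)/2^n
|error| ≤ (-1 - (-2))/2^5 = 1/2^5
|error| ≤ 0.0312500000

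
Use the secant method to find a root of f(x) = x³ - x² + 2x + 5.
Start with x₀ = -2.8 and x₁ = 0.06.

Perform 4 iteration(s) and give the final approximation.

f(x) = x³ - x² + 2x + 5
x₀ = -2.8, x₁ = 0.06

Secant formula: x_{n+1} = x_n - f(x_n)(x_n - x_{n-1})/(f(x_n) - f(x_{n-1}))

Iteration 1:
  f(-2.800000) = -30.392000
  f(0.060000) = 5.116616
  x_2 = 0.060000 - 5.116616×(0.060000 - (-2.800000))/(5.116616 - (-30.392000))
       = -0.352112
Iteration 2:
  f(0.060000) = 5.116616
  f(-0.352112) = 4.128138
  x_3 = -0.352112 - 4.128138×(-0.352112 - 0.060000)/(4.128138 - 5.116616)
       = -2.073196
Iteration 3:
  f(-0.352112) = 4.128138
  f(-2.073196) = -12.355428
  x_4 = -2.073196 - (-12.355428)×(-2.073196 - (-0.352112))/(-12.355428 - 4.128138)
       = -0.783140
Iteration 4:
  f(-2.073196) = -12.355428
  f(-0.783140) = 2.340108
  x_5 = -0.783140 - 2.340108×(-0.783140 - (-2.073196))/(2.340108 - (-12.355428))
       = -0.988567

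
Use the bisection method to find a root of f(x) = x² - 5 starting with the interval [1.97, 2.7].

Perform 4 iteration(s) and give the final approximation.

f(x) = x² - 5
Initial interval: [1.97, 2.7]

Iteration 1:
  c_1 = (1.970000 + 2.700000)/2 = 2.335000
  f(c_1) = f(2.335000) = 0.452225
  f(a) × f(c) < 0, new interval: [1.970000, 2.335000]
Iteration 2:
  c_2 = (1.970000 + 2.335000)/2 = 2.152500
  f(c_2) = f(2.152500) = -0.366744
  f(a) × f(c) ≥ 0, new interval: [2.152500, 2.335000]
Iteration 3:
  c_3 = (2.152500 + 2.335000)/2 = 2.243750
  f(c_3) = f(2.243750) = 0.034414
  f(a) × f(c) < 0, new interval: [2.152500, 2.243750]
Iteration 4:
  c_4 = (2.152500 + 2.243750)/2 = 2.198125
  f(c_4) = f(2.198125) = -0.168246
  f(a) × f(c) ≥ 0, new interval: [2.198125, 2.243750]

After 4 iteration(s), the approximation is c_4 = 2.198125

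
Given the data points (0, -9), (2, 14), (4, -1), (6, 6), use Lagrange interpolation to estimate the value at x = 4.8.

Lagrange interpolation formula:
P(x) = Σ yᵢ × Lᵢ(x)
where Lᵢ(x) = Π_{j≠i} (x - xⱼ)/(xᵢ - xⱼ)

L_0(4.8) = (4.8 - 2)/(0 - 2) × (4.8 - 4)/(0 - 4) × (4.8 - 6)/(0 - 6) = 0.056000
L_1(4.8) = (4.8 - 0)/(2 - 0) × (4.8 - 4)/(2 - 4) × (4.8 - 6)/(2 - 6) = -0.288000
L_2(4.8) = (4.8 - 0)/(4 - 0) × (4.8 - 2)/(4 - 2) × (4.8 - 6)/(4 - 6) = 1.008000
L_3(4.8) = (4.8 - 0)/(6 - 0) × (4.8 - 2)/(6 - 2) × (4.8 - 4)/(6 - 4) = 0.224000

P(4.8) = (-9)×L_0(4.8) + 14×L_1(4.8) + (-1)×L_2(4.8) + 6×L_3(4.8)
P(4.8) = -4.200000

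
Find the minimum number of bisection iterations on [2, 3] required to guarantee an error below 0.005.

We need (b-a)/2^n ≤ 0.005
(3 - 2)/2^n ≤ 0.005
1/2^n ≤ 0.005
2^n ≥ 200
n ≥ log₂(200) = 7.64
n ≥ 8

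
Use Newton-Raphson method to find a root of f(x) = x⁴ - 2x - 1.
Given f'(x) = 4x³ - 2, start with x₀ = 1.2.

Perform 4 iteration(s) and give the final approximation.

f(x) = x⁴ - 2x - 1
f'(x) = 4x³ - 2
x₀ = 1.2

Newton-Raphson formula: x_{n+1} = x_n - f(x_n)/f'(x_n)

Iteration 1:
  f(1.200000) = -1.326400
  f'(1.200000) = 4.912000
  x_1 = 1.200000 - (-1.326400)/4.912000 = 1.470033
Iteration 2:
  f(1.470033) = 0.729838
  f'(1.470033) = 10.706937
  x_2 = 1.470033 - 0.729838/10.706937 = 1.401868
Iteration 3:
  f(1.401868) = 0.058405
  f'(1.401868) = 9.019986
  x_3 = 1.401868 - 0.058405/9.019986 = 1.395393
Iteration 4:
  f(1.395393) = 0.000493
  f'(1.395393) = 8.867990
  x_4 = 1.395393 - 0.000493/8.867990 = 1.395337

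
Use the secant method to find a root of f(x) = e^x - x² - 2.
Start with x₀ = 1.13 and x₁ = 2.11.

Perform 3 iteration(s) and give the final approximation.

f(x) = e^x - x² - 2
x₀ = 1.13, x₁ = 2.11

Secant formula: x_{n+1} = x_n - f(x_n)(x_n - x_{n-1})/(f(x_n) - f(x_{n-1}))

Iteration 1:
  f(1.130000) = -0.181243
  f(2.110000) = 1.796141
  x_2 = 2.110000 - 1.796141×(2.110000 - 1.130000)/(1.796141 - (-0.181243))
       = 1.219825
Iteration 2:
  f(2.110000) = 1.796141
  f(1.219825) = -0.101378
  x_3 = 1.219825 - (-0.101378)×(1.219825 - 2.110000)/(-0.101378 - 1.796141)
       = 1.267384
Iteration 3:
  f(1.219825) = -0.101378
  f(1.267384) = -0.054713
  x_4 = 1.267384 - (-0.054713)×(1.267384 - 1.219825)/(-0.054713 - (-0.101378))
       = 1.323144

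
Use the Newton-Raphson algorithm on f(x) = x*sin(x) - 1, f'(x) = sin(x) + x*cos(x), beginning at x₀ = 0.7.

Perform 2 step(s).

f(x) = x*sin(x) - 1
f'(x) = sin(x) + x*cos(x)
x₀ = 0.7

Newton-Raphson formula: x_{n+1} = x_n - f(x_n)/f'(x_n)

Iteration 1:
  f(0.700000) = -0.549048
  f'(0.700000) = 1.179607
  x_1 = 0.700000 - (-0.549048)/1.179607 = 1.165450
Iteration 2:
  f(1.165450) = 0.071008
  f'(1.165450) = 1.378546
  x_2 = 1.165450 - 0.071008/1.378546 = 1.113940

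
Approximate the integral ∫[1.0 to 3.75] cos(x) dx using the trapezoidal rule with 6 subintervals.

f(x) = cos(x)
a = 1.0, b = 3.75, n = 6
h = (b - a)/n = 0.458333

Trapezoidal rule: (h/2)[f(x₀) + 2f(x₁) + 2f(x₂) + ... + f(xₙ)]

x_0 = 1.0000, f(x_0) = 0.540302, coefficient = 1
x_1 = 1.4583, f(x_1) = 0.112226, coefficient = 2
x_2 = 1.9167, f(x_2) = -0.339016, coefficient = 2
x_3 = 2.3750, f(x_3) = -0.720278, coefficient = 2
x_4 = 2.8333, f(x_4) = -0.952863, coefficient = 2
x_5 = 3.2917, f(x_5) = -0.988760, coefficient = 2
x_6 = 3.7500, f(x_6) = -0.820559, coefficient = 1

I ≈ (0.458333/2) × -6.057639 = -1.388209
Exact value: -1.413032
Error: 0.024823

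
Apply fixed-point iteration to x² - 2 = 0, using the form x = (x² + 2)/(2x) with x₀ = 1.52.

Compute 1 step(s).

Equation: x² - 2 = 0
Fixed-point form: x = (x² + 2)/(2x)
x₀ = 1.52

x_1 = g(1.520000) = 1.417895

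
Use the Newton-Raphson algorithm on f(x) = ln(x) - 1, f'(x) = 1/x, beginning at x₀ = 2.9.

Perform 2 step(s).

f(x) = ln(x) - 1
f'(x) = 1/x
x₀ = 2.9

Newton-Raphson formula: x_{n+1} = x_n - f(x_n)/f'(x_n)

Iteration 1:
  f(2.900000) = 0.064711
  f'(2.900000) = 0.344828
  x_1 = 2.900000 - 0.064711/0.344828 = 2.712339
Iteration 2:
  f(2.712339) = -0.002189
  f'(2.712339) = 0.368685
  x_2 = 2.712339 - (-0.002189)/0.368685 = 2.718275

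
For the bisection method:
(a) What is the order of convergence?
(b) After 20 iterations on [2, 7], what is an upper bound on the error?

(a) Bisection has linear (order 1) convergence; the error is halved each step.

(b) Error bound = (b-a)/2^n = (7 - 2)/2^{20}
    = 5/2^{20}

(a) 1 (linear); (b) error ≤ 4.77e-06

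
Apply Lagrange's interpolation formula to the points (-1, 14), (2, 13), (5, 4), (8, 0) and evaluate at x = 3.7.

Lagrange interpolation formula:
P(x) = Σ yᵢ × Lᵢ(x)
where Lᵢ(x) = Π_{j≠i} (x - xⱼ)/(xᵢ - xⱼ)

L_0(3.7) = (3.7 - 2)/(-1 - 2) × (3.7 - 5)/(-1 - 5) × (3.7 - 8)/(-1 - 8) = -0.058660
L_1(3.7) = (3.7 - (-1))/(2 - (-1)) × (3.7 - 5)/(2 - 5) × (3.7 - 8)/(2 - 8) = 0.486537
L_2(3.7) = (3.7 - (-1))/(5 - (-1)) × (3.7 - 2)/(5 - 2) × (3.7 - 8)/(5 - 8) = 0.636241
L_3(3.7) = (3.7 - (-1))/(8 - (-1)) × (3.7 - 2)/(8 - 2) × (3.7 - 5)/(8 - 5) = -0.064117

P(3.7) = 14×L_0(3.7) + 13×L_1(3.7) + 4×L_2(3.7) + 0×L_3(3.7)
P(3.7) = 8.048698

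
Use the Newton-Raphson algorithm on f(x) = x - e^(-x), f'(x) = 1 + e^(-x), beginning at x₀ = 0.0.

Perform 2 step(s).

f(x) = x - e^(-x)
f'(x) = 1 + e^(-x)
x₀ = 0.0

Newton-Raphson formula: x_{n+1} = x_n - f(x_n)/f'(x_n)

Iteration 1:
  f(0.000000) = -1.000000
  f'(0.000000) = 2.000000
  x_1 = 0.000000 - (-1.000000)/2.000000 = 0.500000
Iteration 2:
  f(0.500000) = -0.106531
  f'(0.500000) = 1.606531
  x_2 = 0.500000 - (-0.106531)/1.606531 = 0.566311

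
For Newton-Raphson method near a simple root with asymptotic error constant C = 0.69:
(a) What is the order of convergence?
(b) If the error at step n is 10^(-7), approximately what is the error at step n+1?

(a) Newton-Raphson has quadratic (order 2) convergence near simple roots.
    This means |e_{n+1}| ≈ C|e_n|².

(b) With |e_n| = 10^(-7) and C = 0.69:
    |e_{n+1}| ≈ 0.69 × (10^(-7))² = 0.69 × 10^(-14)

(a) 2 (quadratic); (b) |e_{n+1}| ≈ 6.900e-15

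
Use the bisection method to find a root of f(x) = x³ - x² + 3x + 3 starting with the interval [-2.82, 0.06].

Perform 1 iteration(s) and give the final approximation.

f(x) = x³ - x² + 3x + 3
Initial interval: [-2.82, 0.06]

Iteration 1:
  c_1 = (-2.820000 + 0.060000)/2 = -1.380000
  f(c_1) = f(-1.380000) = -5.672472
  f(a) × f(c) ≥ 0, new interval: [-1.380000, 0.060000]

After 1 iteration(s), the approximation is c_1 = -1.380000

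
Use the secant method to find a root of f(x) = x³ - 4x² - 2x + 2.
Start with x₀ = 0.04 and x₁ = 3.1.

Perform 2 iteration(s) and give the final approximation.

f(x) = x³ - 4x² - 2x + 2
x₀ = 0.04, x₁ = 3.1

Secant formula: x_{n+1} = x_n - f(x_n)(x_n - x_{n-1})/(f(x_n) - f(x_{n-1}))

Iteration 1:
  f(0.040000) = 1.913664
  f(3.100000) = -12.849000
  x_2 = 3.100000 - (-12.849000)×(3.100000 - 0.040000)/(-12.849000 - 1.913664)
       = 0.436664
Iteration 2:
  f(3.100000) = -12.849000
  f(0.436664) = 0.447233
  x_3 = 0.436664 - 0.447233×(0.436664 - 3.100000)/(0.447233 - (-12.849000))
       = 0.526248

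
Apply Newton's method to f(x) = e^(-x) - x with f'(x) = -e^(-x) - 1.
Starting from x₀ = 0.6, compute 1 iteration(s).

f(x) = e^(-x) - x
f'(x) = -e^(-x) - 1
x₀ = 0.6

Newton-Raphson formula: x_{n+1} = x_n - f(x_n)/f'(x_n)

Iteration 1:
  f(0.600000) = -0.051188
  f'(0.600000) = -1.548812
  x_1 = 0.600000 - (-0.051188)/(-1.548812) = 0.566950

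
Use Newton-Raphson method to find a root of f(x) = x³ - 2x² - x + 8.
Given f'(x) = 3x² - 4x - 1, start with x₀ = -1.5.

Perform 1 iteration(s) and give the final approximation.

f(x) = x³ - 2x² - x + 8
f'(x) = 3x² - 4x - 1
x₀ = -1.5

Newton-Raphson formula: x_{n+1} = x_n - f(x_n)/f'(x_n)

Iteration 1:
  f(-1.500000) = 1.625000
  f'(-1.500000) = 11.750000
  x_1 = -1.500000 - 1.625000/11.750000 = -1.638298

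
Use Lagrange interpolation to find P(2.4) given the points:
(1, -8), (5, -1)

Lagrange interpolation formula:
P(x) = Σ yᵢ × Lᵢ(x)
where Lᵢ(x) = Π_{j≠i} (x - xⱼ)/(xᵢ - xⱼ)

L_0(2.4) = (2.4 - 5)/(1 - 5) = 0.650000
L_1(2.4) = (2.4 - 1)/(5 - 1) = 0.350000

P(2.4) = (-8)×L_0(2.4) + (-1)×L_1(2.4)
P(2.4) = -5.550000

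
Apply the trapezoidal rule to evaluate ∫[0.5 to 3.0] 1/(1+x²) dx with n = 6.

f(x) = 1/(1+x²)
a = 0.5, b = 3.0, n = 6
h = (b - a)/n = 0.416667

Trapezoidal rule: (h/2)[f(x₀) + 2f(x₁) + 2f(x₂) + ... + f(xₙ)]

x_0 = 0.5000, f(x_0) = 0.800000, coefficient = 1
x_1 = 0.9167, f(x_1) = 0.543396, coefficient = 2
x_2 = 1.3333, f(x_2) = 0.360000, coefficient = 2
x_3 = 1.7500, f(x_3) = 0.246154, coefficient = 2
x_4 = 2.1667, f(x_4) = 0.175610, coefficient = 2
x_5 = 2.5833, f(x_5) = 0.130317, coefficient = 2
x_6 = 3.0000, f(x_6) = 0.100000, coefficient = 1

I ≈ (0.416667/2) × 3.810953 = 0.793949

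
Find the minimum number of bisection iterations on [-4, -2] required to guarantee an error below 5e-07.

We need (b-a)/2^n ≤ 5e-07
(-2 - (-4))/2^n ≤ 5e-07
2/2^n ≤ 5e-07
2^n ≥ 4000000
n ≥ log₂(4000000) = 21.93
n ≥ 22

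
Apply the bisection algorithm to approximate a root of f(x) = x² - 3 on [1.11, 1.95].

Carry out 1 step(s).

f(x) = x² - 3
Initial interval: [1.11, 1.95]

Iteration 1:
  c_1 = (1.110000 + 1.950000)/2 = 1.530000
  f(c_1) = f(1.530000) = -0.659100
  f(a) × f(c) ≥ 0, new interval: [1.530000, 1.950000]

After 1 iteration(s), the approximation is c_1 = 1.530000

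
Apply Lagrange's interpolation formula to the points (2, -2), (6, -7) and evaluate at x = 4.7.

Lagrange interpolation formula:
P(x) = Σ yᵢ × Lᵢ(x)
where Lᵢ(x) = Π_{j≠i} (x - xⱼ)/(xᵢ - xⱼ)

L_0(4.7) = (4.7 - 6)/(2 - 6) = 0.325000
L_1(4.7) = (4.7 - 2)/(6 - 2) = 0.675000

P(4.7) = (-2)×L_0(4.7) + (-7)×L_1(4.7)
P(4.7) = -5.375000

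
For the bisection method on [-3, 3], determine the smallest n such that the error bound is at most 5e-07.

We need (b-a)/2^n ≤ 5e-07
(3 - (-3))/2^n ≤ 5e-07
6/2^n ≤ 5e-07
2^n ≥ 12000000
n ≥ log₂(12000000) = 23.52
n ≥ 24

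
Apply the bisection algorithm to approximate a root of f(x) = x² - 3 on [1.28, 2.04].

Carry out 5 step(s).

f(x) = x² - 3
Initial interval: [1.28, 2.04]

Iteration 1:
  c_1 = (1.280000 + 2.040000)/2 = 1.660000
  f(c_1) = f(1.660000) = -0.244400
  f(a) × f(c) ≥ 0, new interval: [1.660000, 2.040000]
Iteration 2:
  c_2 = (1.660000 + 2.040000)/2 = 1.850000
  f(c_2) = f(1.850000) = 0.422500
  f(a) × f(c) < 0, new interval: [1.660000, 1.850000]
Iteration 3:
  c_3 = (1.660000 + 1.850000)/2 = 1.755000
  f(c_3) = f(1.755000) = 0.080025
  f(a) × f(c) < 0, new interval: [1.660000, 1.755000]
Iteration 4:
  c_4 = (1.660000 + 1.755000)/2 = 1.707500
  f(c_4) = f(1.707500) = -0.084444
  f(a) × f(c) ≥ 0, new interval: [1.707500, 1.755000]
Iteration 5:
  c_5 = (1.707500 + 1.755000)/2 = 1.731250
  f(c_5) = f(1.731250) = -0.002773
  f(a) × f(c) ≥ 0, new interval: [1.731250, 1.755000]

After 5 iteration(s), the approximation is c_5 = 1.731250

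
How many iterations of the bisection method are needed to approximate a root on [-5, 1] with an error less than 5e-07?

We need (b-a)/2^n ≤ 5e-07
(1 - (-5))/2^n ≤ 5e-07
6/2^n ≤ 5e-07
2^n ≥ 12000000
n ≥ log₂(12000000) = 23.52
n ≥ 24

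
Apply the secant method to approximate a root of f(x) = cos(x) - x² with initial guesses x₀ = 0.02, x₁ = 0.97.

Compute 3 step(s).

f(x) = cos(x) - x²
x₀ = 0.02, x₁ = 0.97

Secant formula: x_{n+1} = x_n - f(x_n)(x_n - x_{n-1})/(f(x_n) - f(x_{n-1}))

Iteration 1:
  f(0.020000) = 0.999400
  f(0.970000) = -0.375600
  x_2 = 0.970000 - (-0.375600)×(0.970000 - 0.020000)/(-0.375600 - 0.999400)
       = 0.710494
Iteration 2:
  f(0.970000) = -0.375600
  f(0.710494) = 0.253237
  x_3 = 0.710494 - 0.253237×(0.710494 - 0.970000)/(0.253237 - (-0.375600))
       = 0.814999
Iteration 3:
  f(0.710494) = 0.253237
  f(0.814999) = 0.021646
  x_4 = 0.814999 - 0.021646×(0.814999 - 0.710494)/(0.021646 - 0.253237)
       = 0.824767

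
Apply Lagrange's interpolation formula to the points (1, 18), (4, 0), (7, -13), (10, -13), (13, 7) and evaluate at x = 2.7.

Lagrange interpolation formula:
P(x) = Σ yᵢ × Lᵢ(x)
where Lᵢ(x) = Π_{j≠i} (x - xⱼ)/(xᵢ - xⱼ)

L_0(2.7) = (2.7 - 4)/(1 - 4) × (2.7 - 7)/(1 - 7) × (2.7 - 10)/(1 - 10) × (2.7 - 13)/(1 - 13) = 0.216210
L_1(2.7) = (2.7 - 1)/(4 - 1) × (2.7 - 7)/(4 - 7) × (2.7 - 10)/(4 - 10) × (2.7 - 13)/(4 - 13) = 1.130944
L_2(2.7) = (2.7 - 1)/(7 - 1) × (2.7 - 4)/(7 - 4) × (2.7 - 10)/(7 - 10) × (2.7 - 13)/(7 - 13) = -0.512870
L_3(2.7) = (2.7 - 1)/(10 - 1) × (2.7 - 4)/(10 - 4) × (2.7 - 7)/(10 - 7) × (2.7 - 13)/(10 - 13) = 0.201401
L_4(2.7) = (2.7 - 1)/(13 - 1) × (2.7 - 4)/(13 - 4) × (2.7 - 7)/(13 - 7) × (2.7 - 10)/(13 - 10) = -0.035685

P(2.7) = 18×L_0(2.7) + 0×L_1(2.7) + (-13)×L_2(2.7) + (-13)×L_3(2.7) + 7×L_4(2.7)
P(2.7) = 7.691080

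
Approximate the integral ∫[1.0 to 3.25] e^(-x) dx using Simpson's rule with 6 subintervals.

f(x) = e^(-x)
a = 1.0, b = 3.25, n = 6
h = (b - a)/n = 0.375000

Simpson's rule: (h/3)[f(x₀) + 4f(x₁) + 2f(x₂) + ... + f(xₙ)]

x_0 = 1.0000, f(x_0) = 0.367879, coefficient = 1
x_1 = 1.3750, f(x_1) = 0.252840, coefficient = 4
x_2 = 1.7500, f(x_2) = 0.173774, coefficient = 2
x_3 = 2.1250, f(x_3) = 0.119433, coefficient = 4
x_4 = 2.5000, f(x_4) = 0.082085, coefficient = 2
x_5 = 2.8750, f(x_5) = 0.056416, coefficient = 4
x_6 = 3.2500, f(x_6) = 0.038774, coefficient = 1

I ≈ (0.375000/3) × 2.633126 = 0.329141
Exact value: 0.329105
Error: 0.000036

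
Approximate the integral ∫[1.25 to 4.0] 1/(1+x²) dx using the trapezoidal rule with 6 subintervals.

f(x) = 1/(1+x²)
a = 1.25, b = 4.0, n = 6
h = (b - a)/n = 0.458333

Trapezoidal rule: (h/2)[f(x₀) + 2f(x₁) + 2f(x₂) + ... + f(xₙ)]

x_0 = 1.2500, f(x_0) = 0.390244, coefficient = 1
x_1 = 1.7083, f(x_1) = 0.255206, coefficient = 2
x_2 = 2.1667, f(x_2) = 0.175610, coefficient = 2
x_3 = 2.6250, f(x_3) = 0.126733, coefficient = 2
x_4 = 3.0833, f(x_4) = 0.095175, coefficient = 2
x_5 = 3.5417, f(x_5) = 0.073837, coefficient = 2
x_6 = 4.0000, f(x_6) = 0.058824, coefficient = 1

I ≈ (0.458333/2) × 1.902188 = 0.435918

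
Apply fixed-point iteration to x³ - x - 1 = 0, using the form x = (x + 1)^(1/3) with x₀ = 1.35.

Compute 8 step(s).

Equation: x³ - x - 1 = 0
Fixed-point form: x = (x + 1)^(1/3)
x₀ = 1.35

x_1 = g(1.350000) = 1.329503
x_2 = g(1.329503) = 1.325626
x_3 = g(1.325626) = 1.324890
x_4 = g(1.324890) = 1.324751
x_5 = g(1.324751) = 1.324724
x_6 = g(1.324724) = 1.324719
x_7 = g(1.324719) = 1.324718
x_8 = g(1.324718) = 1.324718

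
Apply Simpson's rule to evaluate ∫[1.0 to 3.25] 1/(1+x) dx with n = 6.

f(x) = 1/(1+x)
a = 1.0, b = 3.25, n = 6
h = (b - a)/n = 0.375000

Simpson's rule: (h/3)[f(x₀) + 4f(x₁) + 2f(x₂) + ... + f(xₙ)]

x_0 = 1.0000, f(x_0) = 0.500000, coefficient = 1
x_1 = 1.3750, f(x_1) = 0.421053, coefficient = 4
x_2 = 1.7500, f(x_2) = 0.363636, coefficient = 2
x_3 = 2.1250, f(x_3) = 0.320000, coefficient = 4
x_4 = 2.5000, f(x_4) = 0.285714, coefficient = 2
x_5 = 2.8750, f(x_5) = 0.258065, coefficient = 4
x_6 = 3.2500, f(x_6) = 0.235294, coefficient = 1

I ≈ (0.375000/3) × 6.030464 = 0.753808
Exact value: 0.753772
Error: 0.000036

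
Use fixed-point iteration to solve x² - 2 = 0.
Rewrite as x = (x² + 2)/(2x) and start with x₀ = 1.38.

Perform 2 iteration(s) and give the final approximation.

Equation: x² - 2 = 0
Fixed-point form: x = (x² + 2)/(2x)
x₀ = 1.38

x_1 = g(1.380000) = 1.414638
x_2 = g(1.414638) = 1.414214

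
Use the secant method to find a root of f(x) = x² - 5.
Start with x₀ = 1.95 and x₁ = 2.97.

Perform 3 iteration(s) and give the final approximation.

f(x) = x² - 5
x₀ = 1.95, x₁ = 2.97

Secant formula: x_{n+1} = x_n - f(x_n)(x_n - x_{n-1})/(f(x_n) - f(x_{n-1}))

Iteration 1:
  f(1.950000) = -1.197500
  f(2.970000) = 3.820900
  x_2 = 2.970000 - 3.820900×(2.970000 - 1.950000)/(3.820900 - (-1.197500))
       = 2.193394
Iteration 2:
  f(2.970000) = 3.820900
  f(2.193394) = -0.189021
  x_3 = 2.193394 - (-0.189021)×(2.193394 - 2.970000)/(-0.189021 - 3.820900)
       = 2.230002
Iteration 3:
  f(2.193394) = -0.189021
  f(2.230002) = -0.027090
  x_4 = 2.230002 - (-0.027090)×(2.230002 - 2.193394)/(-0.027090 - (-0.189021))
       = 2.236126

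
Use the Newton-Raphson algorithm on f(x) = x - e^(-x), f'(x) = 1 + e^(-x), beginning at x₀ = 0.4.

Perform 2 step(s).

f(x) = x - e^(-x)
f'(x) = 1 + e^(-x)
x₀ = 0.4

Newton-Raphson formula: x_{n+1} = x_n - f(x_n)/f'(x_n)

Iteration 1:
  f(0.400000) = -0.270320
  f'(0.400000) = 1.670320
  x_1 = 0.400000 - (-0.270320)/1.670320 = 0.561837
Iteration 2:
  f(0.561837) = -0.008323
  f'(0.561837) = 1.570161
  x_2 = 0.561837 - (-0.008323)/1.570161 = 0.567138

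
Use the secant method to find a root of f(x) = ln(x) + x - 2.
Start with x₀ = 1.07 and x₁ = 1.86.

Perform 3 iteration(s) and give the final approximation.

f(x) = ln(x) + x - 2
x₀ = 1.07, x₁ = 1.86

Secant formula: x_{n+1} = x_n - f(x_n)(x_n - x_{n-1})/(f(x_n) - f(x_{n-1}))

Iteration 1:
  f(1.070000) = -0.862341
  f(1.860000) = 0.480576
  x_2 = 1.860000 - 0.480576×(1.860000 - 1.070000)/(0.480576 - (-0.862341))
       = 1.577291
Iteration 2:
  f(1.860000) = 0.480576
  f(1.577291) = 0.032999
  x_3 = 1.577291 - 0.032999×(1.577291 - 1.860000)/(0.032999 - 0.480576)
       = 1.556447
Iteration 3:
  f(1.577291) = 0.032999
  f(1.556447) = -0.001148
  x_4 = 1.556447 - (-0.001148)×(1.556447 - 1.577291)/(-0.001148 - 0.032999)
       = 1.557147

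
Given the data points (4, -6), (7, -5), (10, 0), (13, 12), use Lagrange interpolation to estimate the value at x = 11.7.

Lagrange interpolation formula:
P(x) = Σ yᵢ × Lᵢ(x)
where Lᵢ(x) = Π_{j≠i} (x - xⱼ)/(xᵢ - xⱼ)

L_0(11.7) = (11.7 - 7)/(4 - 7) × (11.7 - 10)/(4 - 10) × (11.7 - 13)/(4 - 13) = 0.064117
L_1(11.7) = (11.7 - 4)/(7 - 4) × (11.7 - 10)/(7 - 10) × (11.7 - 13)/(7 - 13) = -0.315130
L_2(11.7) = (11.7 - 4)/(10 - 4) × (11.7 - 7)/(10 - 7) × (11.7 - 13)/(10 - 13) = 0.871241
L_3(11.7) = (11.7 - 4)/(13 - 4) × (11.7 - 7)/(13 - 7) × (11.7 - 10)/(13 - 10) = 0.379772

P(11.7) = (-6)×L_0(11.7) + (-5)×L_1(11.7) + 0×L_2(11.7) + 12×L_3(11.7)
P(11.7) = 5.748204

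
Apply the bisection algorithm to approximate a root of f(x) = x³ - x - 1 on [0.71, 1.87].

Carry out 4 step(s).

f(x) = x³ - x - 1
Initial interval: [0.71, 1.87]

Iteration 1:
  c_1 = (0.710000 + 1.870000)/2 = 1.290000
  f(c_1) = f(1.290000) = -0.143311
  f(a) × f(c) ≥ 0, new interval: [1.290000, 1.870000]
Iteration 2:
  c_2 = (1.290000 + 1.870000)/2 = 1.580000
  f(c_2) = f(1.580000) = 1.364312
  f(a) × f(c) < 0, new interval: [1.290000, 1.580000]
Iteration 3:
  c_3 = (1.290000 + 1.580000)/2 = 1.435000
  f(c_3) = f(1.435000) = 0.519988
  f(a) × f(c) < 0, new interval: [1.290000, 1.435000]
Iteration 4:
  c_4 = (1.290000 + 1.435000)/2 = 1.362500
  f(c_4) = f(1.362500) = 0.166854
  f(a) × f(c) < 0, new interval: [1.290000, 1.362500]

After 4 iteration(s), the approximation is c_4 = 1.362500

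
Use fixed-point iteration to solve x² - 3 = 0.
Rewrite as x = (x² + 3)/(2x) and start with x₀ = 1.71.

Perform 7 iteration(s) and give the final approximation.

Equation: x² - 3 = 0
Fixed-point form: x = (x² + 3)/(2x)
x₀ = 1.71

x_1 = g(1.710000) = 1.732193
x_2 = g(1.732193) = 1.732051
x_3 = g(1.732051) = 1.732051
x_4 = g(1.732051) = 1.732051
x_5 = g(1.732051) = 1.732051
x_6 = g(1.732051) = 1.732051
x_7 = g(1.732051) = 1.732051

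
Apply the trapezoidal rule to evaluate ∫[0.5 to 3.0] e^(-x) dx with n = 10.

f(x) = e^(-x)
a = 0.5, b = 3.0, n = 10
h = (b - a)/n = 0.250000

Trapezoidal rule: (h/2)[f(x₀) + 2f(x₁) + 2f(x₂) + ... + f(xₙ)]

x_0 = 0.5000, f(x_0) = 0.606531, coefficient = 1
x_1 = 0.7500, f(x_1) = 0.472367, coefficient = 2
x_2 = 1.0000, f(x_2) = 0.367879, coefficient = 2
x_3 = 1.2500, f(x_3) = 0.286505, coefficient = 2
x_4 = 1.5000, f(x_4) = 0.223130, coefficient = 2
x_5 = 1.7500, f(x_5) = 0.173774, coefficient = 2
x_6 = 2.0000, f(x_6) = 0.135335, coefficient = 2
x_7 = 2.2500, f(x_7) = 0.105399, coefficient = 2
x_8 = 2.5000, f(x_8) = 0.082085, coefficient = 2
x_9 = 2.7500, f(x_9) = 0.063928, coefficient = 2
x_10 = 3.0000, f(x_10) = 0.049787, coefficient = 1

I ≈ (0.250000/2) × 4.477122 = 0.559640
Exact value: 0.556744
Error: 0.002897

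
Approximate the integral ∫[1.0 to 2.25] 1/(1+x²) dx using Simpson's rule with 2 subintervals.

f(x) = 1/(1+x²)
a = 1.0, b = 2.25, n = 2
h = (b - a)/n = 0.625000

Simpson's rule: (h/3)[f(x₀) + 4f(x₁) + 2f(x₂) + ... + f(xₙ)]

x_0 = 1.0000, f(x_0) = 0.500000, coefficient = 1
x_1 = 1.6250, f(x_1) = 0.274678, coefficient = 4
x_2 = 2.2500, f(x_2) = 0.164948, coefficient = 1

I ≈ (0.625000/3) × 1.763661 = 0.367429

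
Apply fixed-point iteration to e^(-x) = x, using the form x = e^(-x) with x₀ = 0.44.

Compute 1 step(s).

Equation: e^(-x) = x
Fixed-point form: x = e^(-x)
x₀ = 0.44

x_1 = g(0.440000) = 0.644036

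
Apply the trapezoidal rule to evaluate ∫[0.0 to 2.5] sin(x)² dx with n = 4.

f(x) = sin(x)²
a = 0.0, b = 2.5, n = 4
h = (b - a)/n = 0.625000

Trapezoidal rule: (h/2)[f(x₀) + 2f(x₁) + 2f(x₂) + ... + f(xₙ)]

x_0 = 0.0000, f(x_0) = 0.000000, coefficient = 1
x_1 = 0.6250, f(x_1) = 0.342339, coefficient = 2
x_2 = 1.2500, f(x_2) = 0.900572, coefficient = 2
x_3 = 1.8750, f(x_3) = 0.910280, coefficient = 2
x_4 = 2.5000, f(x_4) = 0.358169, coefficient = 1

I ≈ (0.625000/2) × 4.664550 = 1.457672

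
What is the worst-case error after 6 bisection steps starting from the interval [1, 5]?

Bisection error bound: |error| ≤ (b-a)/2^n
|error| ≤ (5 - 1)/2^6 = 4/2^6
|error| ≤ 0.0625000000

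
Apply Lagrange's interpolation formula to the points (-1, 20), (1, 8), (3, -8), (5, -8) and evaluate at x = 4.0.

Lagrange interpolation formula:
P(x) = Σ yᵢ × Lᵢ(x)
where Lᵢ(x) = Π_{j≠i} (x - xⱼ)/(xᵢ - xⱼ)

L_0(4.0) = (4.0 - 1)/(-1 - 1) × (4.0 - 3)/(-1 - 3) × (4.0 - 5)/(-1 - 5) = 0.062500
L_1(4.0) = (4.0 - (-1))/(1 - (-1)) × (4.0 - 3)/(1 - 3) × (4.0 - 5)/(1 - 5) = -0.312500
L_2(4.0) = (4.0 - (-1))/(3 - (-1)) × (4.0 - 1)/(3 - 1) × (4.0 - 5)/(3 - 5) = 0.937500
L_3(4.0) = (4.0 - (-1))/(5 - (-1)) × (4.0 - 1)/(5 - 1) × (4.0 - 3)/(5 - 3) = 0.312500

P(4.0) = 20×L_0(4.0) + 8×L_1(4.0) + (-8)×L_2(4.0) + (-8)×L_3(4.0)
P(4.0) = -11.250000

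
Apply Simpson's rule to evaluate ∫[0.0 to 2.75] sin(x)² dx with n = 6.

f(x) = sin(x)²
a = 0.0, b = 2.75, n = 6
h = (b - a)/n = 0.458333

Simpson's rule: (h/3)[f(x₀) + 4f(x₁) + 2f(x₂) + ... + f(xₙ)]

x_0 = 0.0000, f(x_0) = 0.000000, coefficient = 1
x_1 = 0.4583, f(x_1) = 0.195766, coefficient = 4
x_2 = 0.9167, f(x_2) = 0.629766, coefficient = 2
x_3 = 1.3750, f(x_3) = 0.962151, coefficient = 4
x_4 = 1.8333, f(x_4) = 0.932643, coefficient = 2
x_5 = 2.2917, f(x_5) = 0.564349, coefficient = 4
x_6 = 2.7500, f(x_6) = 0.145665, coefficient = 1

I ≈ (0.458333/3) × 10.159546 = 1.552153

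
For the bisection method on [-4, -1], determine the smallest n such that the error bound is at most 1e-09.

We need (b-a)/2^n ≤ 1e-09
(-1 - (-4))/2^n ≤ 1e-09
3/2^n ≤ 1e-09
2^n ≥ 3000000000
n ≥ log₂(3000000000) = 31.48
n ≥ 32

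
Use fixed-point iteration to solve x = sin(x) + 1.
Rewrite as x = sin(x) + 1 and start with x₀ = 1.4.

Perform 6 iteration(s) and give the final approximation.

Equation: x = sin(x) + 1
Fixed-point form: x = sin(x) + 1
x₀ = 1.4

x_1 = g(1.400000) = 1.985450
x_2 = g(1.985450) = 1.915256
x_3 = g(1.915256) = 1.941258
x_4 = g(1.941258) = 1.932160
x_5 = g(1.932160) = 1.935415
x_6 = g(1.935415) = 1.934260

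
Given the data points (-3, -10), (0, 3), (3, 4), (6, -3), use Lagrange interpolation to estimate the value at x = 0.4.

Lagrange interpolation formula:
P(x) = Σ yᵢ × Lᵢ(x)
where Lᵢ(x) = Π_{j≠i} (x - xⱼ)/(xᵢ - xⱼ)

L_0(0.4) = (0.4 - 0)/(-3 - 0) × (0.4 - 3)/(-3 - 3) × (0.4 - 6)/(-3 - 6) = -0.035951
L_1(0.4) = (0.4 - (-3))/(0 - (-3)) × (0.4 - 3)/(0 - 3) × (0.4 - 6)/(0 - 6) = 0.916741
L_2(0.4) = (0.4 - (-3))/(3 - (-3)) × (0.4 - 0)/(3 - 0) × (0.4 - 6)/(3 - 6) = 0.141037
L_3(0.4) = (0.4 - (-3))/(6 - (-3)) × (0.4 - 0)/(6 - 0) × (0.4 - 3)/(6 - 3) = -0.021827

P(0.4) = (-10)×L_0(0.4) + 3×L_1(0.4) + 4×L_2(0.4) + (-3)×L_3(0.4)
P(0.4) = 3.739358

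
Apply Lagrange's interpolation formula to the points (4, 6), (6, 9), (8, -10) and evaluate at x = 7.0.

Lagrange interpolation formula:
P(x) = Σ yᵢ × Lᵢ(x)
where Lᵢ(x) = Π_{j≠i} (x - xⱼ)/(xᵢ - xⱼ)

L_0(7.0) = (7.0 - 6)/(4 - 6) × (7.0 - 8)/(4 - 8) = -0.125000
L_1(7.0) = (7.0 - 4)/(6 - 4) × (7.0 - 8)/(6 - 8) = 0.750000
L_2(7.0) = (7.0 - 4)/(8 - 4) × (7.0 - 6)/(8 - 6) = 0.375000

P(7.0) = 6×L_0(7.0) + 9×L_1(7.0) + (-10)×L_2(7.0)
P(7.0) = 2.250000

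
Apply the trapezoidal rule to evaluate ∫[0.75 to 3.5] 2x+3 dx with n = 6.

f(x) = 2x+3
a = 0.75, b = 3.5, n = 6
h = (b - a)/n = 0.458333

Trapezoidal rule: (h/2)[f(x₀) + 2f(x₁) + 2f(x₂) + ... + f(xₙ)]

x_0 = 0.7500, f(x_0) = 4.500000, coefficient = 1
x_1 = 1.2083, f(x_1) = 5.416667, coefficient = 2
x_2 = 1.6667, f(x_2) = 6.333333, coefficient = 2
x_3 = 2.1250, f(x_3) = 7.250000, coefficient = 2
x_4 = 2.5833, f(x_4) = 8.166667, coefficient = 2
x_5 = 3.0417, f(x_5) = 9.083333, coefficient = 2
x_6 = 3.5000, f(x_6) = 10.000000, coefficient = 1

I ≈ (0.458333/2) × 87.000000 = 19.937500
Exact value: 19.937500
Error: 0.000000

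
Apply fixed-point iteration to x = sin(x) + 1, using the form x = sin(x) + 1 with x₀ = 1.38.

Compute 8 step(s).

Equation: x = sin(x) + 1
Fixed-point form: x = sin(x) + 1
x₀ = 1.38

x_1 = g(1.380000) = 1.981854
x_2 = g(1.981854) = 1.916699
x_3 = g(1.916699) = 1.940770
x_4 = g(1.940770) = 1.932337
x_5 = g(1.932337) = 1.935353
x_6 = g(1.935353) = 1.934282
x_7 = g(1.934282) = 1.934663
x_8 = g(1.934663) = 1.934528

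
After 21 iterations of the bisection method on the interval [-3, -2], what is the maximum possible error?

Bisection error bound: |error| ≤ (b-a)/2^n
|error| ≤ (-2 - (-3))/2^21 = 1/2^21
|error| ≤ 0.0000004768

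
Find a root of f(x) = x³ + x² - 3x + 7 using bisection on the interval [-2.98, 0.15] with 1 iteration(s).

f(x) = x³ + x² - 3x + 7
Initial interval: [-2.98, 0.15]

Iteration 1:
  c_1 = (-2.980000 + 0.150000)/2 = -1.415000
  f(c_1) = f(-1.415000) = 10.414077
  f(a) × f(c) < 0, new interval: [-2.980000, -1.415000]

After 1 iteration(s), the approximation is c_1 = -1.415000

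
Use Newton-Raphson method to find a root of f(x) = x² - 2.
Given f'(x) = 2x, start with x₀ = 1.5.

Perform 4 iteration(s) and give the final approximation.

f(x) = x² - 2
f'(x) = 2x
x₀ = 1.5

Newton-Raphson formula: x_{n+1} = x_n - f(x_n)/f'(x_n)

Iteration 1:
  f(1.500000) = 0.250000
  f'(1.500000) = 3.000000
  x_1 = 1.500000 - 0.250000/3.000000 = 1.416667
Iteration 2:
  f(1.416667) = 0.006944
  f'(1.416667) = 2.833333
  x_2 = 1.416667 - 0.006944/2.833333 = 1.414216
Iteration 3:
  f(1.414216) = 0.000006
  f'(1.414216) = 2.828431
  x_3 = 1.414216 - 0.000006/2.828431 = 1.414214
Iteration 4:
  f(1.414214) = 0.000000
  f'(1.414214) = 2.828427
  x_4 = 1.414214 - 0.000000/2.828427 = 1.414214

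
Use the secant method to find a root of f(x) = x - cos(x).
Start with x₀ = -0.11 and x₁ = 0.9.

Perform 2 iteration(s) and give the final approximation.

f(x) = x - cos(x)
x₀ = -0.11, x₁ = 0.9

Secant formula: x_{n+1} = x_n - f(x_n)(x_n - x_{n-1})/(f(x_n) - f(x_{n-1}))

Iteration 1:
  f(-0.110000) = -1.103956
  f(0.900000) = 0.278390
  x_2 = 0.900000 - 0.278390×(0.900000 - (-0.110000))/(0.278390 - (-1.103956))
       = 0.696597
Iteration 2:
  f(0.900000) = 0.278390
  f(0.696597) = -0.070434
  x_3 = 0.696597 - (-0.070434)×(0.696597 - 0.900000)/(-0.070434 - 0.278390)
       = 0.737667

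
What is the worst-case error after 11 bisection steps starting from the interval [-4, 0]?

Bisection error bound: |error| ≤ (b-a)/2^n
|error| ≤ (0 - (-4))/2^11 = 4/2^11
|error| ≤ 0.0019531250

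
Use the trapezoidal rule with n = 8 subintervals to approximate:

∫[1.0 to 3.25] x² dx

f(x) = x²
a = 1.0, b = 3.25, n = 8
h = (b - a)/n = 0.281250

Trapezoidal rule: (h/2)[f(x₀) + 2f(x₁) + 2f(x₂) + ... + f(xₙ)]

x_0 = 1.0000, f(x_0) = 1.000000, coefficient = 1
x_1 = 1.2812, f(x_1) = 1.641602, coefficient = 2
x_2 = 1.5625, f(x_2) = 2.441406, coefficient = 2
x_3 = 1.8438, f(x_3) = 3.399414, coefficient = 2
x_4 = 2.1250, f(x_4) = 4.515625, coefficient = 2
x_5 = 2.4062, f(x_5) = 5.790039, coefficient = 2
x_6 = 2.6875, f(x_6) = 7.222656, coefficient = 2
x_7 = 2.9688, f(x_7) = 8.813477, coefficient = 2
x_8 = 3.2500, f(x_8) = 10.562500, coefficient = 1

I ≈ (0.281250/2) × 79.210938 = 11.139038
Exact value: 11.109375
Error: 0.029663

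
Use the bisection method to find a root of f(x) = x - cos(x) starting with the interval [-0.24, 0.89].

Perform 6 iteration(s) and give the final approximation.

f(x) = x - cos(x)
Initial interval: [-0.24, 0.89]

Iteration 1:
  c_1 = (-0.240000 + 0.890000)/2 = 0.325000
  f(c_1) = f(0.325000) = -0.622651
  f(a) × f(c) ≥ 0, new interval: [0.325000, 0.890000]
Iteration 2:
  c_2 = (0.325000 + 0.890000)/2 = 0.607500
  f(c_2) = f(0.607500) = -0.213578
  f(a) × f(c) ≥ 0, new interval: [0.607500, 0.890000]
Iteration 3:
  c_3 = (0.607500 + 0.890000)/2 = 0.748750
  f(c_3) = f(0.748750) = 0.016210
  f(a) × f(c) < 0, new interval: [0.607500, 0.748750]
Iteration 4:
  c_4 = (0.607500 + 0.748750)/2 = 0.678125
  f(c_4) = f(0.678125) = -0.100625
  f(a) × f(c) ≥ 0, new interval: [0.678125, 0.748750]
Iteration 5:
  c_5 = (0.678125 + 0.748750)/2 = 0.713438
  f(c_5) = f(0.713438) = -0.042679
  f(a) × f(c) ≥ 0, new interval: [0.713438, 0.748750]
Iteration 6:
  c_6 = (0.713438 + 0.748750)/2 = 0.731094
  f(c_6) = f(0.731094) = -0.013351
  f(a) × f(c) ≥ 0, new interval: [0.731094, 0.748750]

After 6 iteration(s), the approximation is c_6 = 0.731094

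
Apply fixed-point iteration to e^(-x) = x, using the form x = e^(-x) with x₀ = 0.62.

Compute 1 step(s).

Equation: e^(-x) = x
Fixed-point form: x = e^(-x)
x₀ = 0.62

x_1 = g(0.620000) = 0.537944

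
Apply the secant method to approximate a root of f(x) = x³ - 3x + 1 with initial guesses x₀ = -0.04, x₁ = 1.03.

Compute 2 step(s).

f(x) = x³ - 3x + 1
x₀ = -0.04, x₁ = 1.03

Secant formula: x_{n+1} = x_n - f(x_n)(x_n - x_{n-1})/(f(x_n) - f(x_{n-1}))

Iteration 1:
  f(-0.040000) = 1.119936
  f(1.030000) = -0.997273
  x_2 = 1.030000 - (-0.997273)×(1.030000 - (-0.040000))/(-0.997273 - 1.119936)
       = 0.525996
Iteration 2:
  f(1.030000) = -0.997273
  f(0.525996) = -0.432459
  x_3 = 0.525996 - (-0.432459)×(0.525996 - 1.030000)/(-0.432459 - (-0.997273))
       = 0.140096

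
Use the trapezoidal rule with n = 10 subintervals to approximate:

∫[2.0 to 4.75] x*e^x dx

f(x) = x*e^x
a = 2.0, b = 4.75, n = 10
h = (b - a)/n = 0.275000

Trapezoidal rule: (h/2)[f(x₀) + 2f(x₁) + 2f(x₂) + ... + f(xₙ)]

x_0 = 2.0000, f(x_0) = 14.778112, coefficient = 1
x_1 = 2.2750, f(x_1) = 22.131016, coefficient = 2
x_2 = 2.5500, f(x_2) = 32.658115, coefficient = 2
x_3 = 2.8250, f(x_3) = 47.632170, coefficient = 2
x_4 = 3.1000, f(x_4) = 68.813649, coefficient = 2
x_5 = 3.3750, f(x_5) = 98.631958, coefficient = 2
x_6 = 3.6500, f(x_6) = 140.432531, coefficient = 2
x_7 = 3.9250, f(x_7) = 198.813331, coefficient = 2
x_8 = 4.2000, f(x_8) = 280.082590, coefficient = 2
x_9 = 4.4750, f(x_9) = 392.880837, coefficient = 2
x_10 = 4.7500, f(x_10) = 549.025352, coefficient = 1

I ≈ (0.275000/2) × 3127.955856 = 430.093930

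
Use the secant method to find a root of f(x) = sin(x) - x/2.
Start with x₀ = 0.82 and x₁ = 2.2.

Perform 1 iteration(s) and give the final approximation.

f(x) = sin(x) - x/2
x₀ = 0.82, x₁ = 2.2

Secant formula: x_{n+1} = x_n - f(x_n)(x_n - x_{n-1})/(f(x_n) - f(x_{n-1}))

Iteration 1:
  f(0.820000) = 0.321146
  f(2.200000) = -0.291504
  x_2 = 2.200000 - (-0.291504)×(2.200000 - 0.820000)/(-0.291504 - 0.321146)
       = 1.543385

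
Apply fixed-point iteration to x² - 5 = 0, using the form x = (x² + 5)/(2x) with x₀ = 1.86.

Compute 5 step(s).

Equation: x² - 5 = 0
Fixed-point form: x = (x² + 5)/(2x)
x₀ = 1.86

x_1 = g(1.860000) = 2.274086
x_2 = g(2.274086) = 2.236386
x_3 = g(2.236386) = 2.236068
x_4 = g(2.236068) = 2.236068
x_5 = g(2.236068) = 2.236068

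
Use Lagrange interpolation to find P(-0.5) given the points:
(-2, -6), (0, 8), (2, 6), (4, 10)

Lagrange interpolation formula:
P(x) = Σ yᵢ × Lᵢ(x)
where Lᵢ(x) = Π_{j≠i} (x - xⱼ)/(xᵢ - xⱼ)

L_0(-0.5) = (-0.5 - 0)/(-2 - 0) × (-0.5 - 2)/(-2 - 2) × (-0.5 - 4)/(-2 - 4) = 0.117188
L_1(-0.5) = (-0.5 - (-2))/(0 - (-2)) × (-0.5 - 2)/(0 - 2) × (-0.5 - 4)/(0 - 4) = 1.054688
L_2(-0.5) = (-0.5 - (-2))/(2 - (-2)) × (-0.5 - 0)/(2 - 0) × (-0.5 - 4)/(2 - 4) = -0.210938
L_3(-0.5) = (-0.5 - (-2))/(4 - (-2)) × (-0.5 - 0)/(4 - 0) × (-0.5 - 2)/(4 - 2) = 0.039062

P(-0.5) = (-6)×L_0(-0.5) + 8×L_1(-0.5) + 6×L_2(-0.5) + 10×L_3(-0.5)
P(-0.5) = 6.859375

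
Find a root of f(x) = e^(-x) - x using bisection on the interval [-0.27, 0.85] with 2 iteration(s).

f(x) = e^(-x) - x
Initial interval: [-0.27, 0.85]

Iteration 1:
  c_1 = (-0.270000 + 0.850000)/2 = 0.290000
  f(c_1) = f(0.290000) = 0.458264
  f(a) × f(c) ≥ 0, new interval: [0.290000, 0.850000]
Iteration 2:
  c_2 = (0.290000 + 0.850000)/2 = 0.570000
  f(c_2) = f(0.570000) = -0.004475
  f(a) × f(c) < 0, new interval: [0.290000, 0.570000]

After 2 iteration(s), the approximation is c_2 = 0.570000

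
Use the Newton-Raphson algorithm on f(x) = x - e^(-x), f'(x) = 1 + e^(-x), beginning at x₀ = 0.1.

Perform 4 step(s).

f(x) = x - e^(-x)
f'(x) = 1 + e^(-x)
x₀ = 0.1

Newton-Raphson formula: x_{n+1} = x_n - f(x_n)/f'(x_n)

Iteration 1:
  f(0.100000) = -0.804837
  f'(0.100000) = 1.904837
  x_1 = 0.100000 - (-0.804837)/1.904837 = 0.522523
Iteration 2:
  f(0.522523) = -0.070500
  f'(0.522523) = 1.593023
  x_2 = 0.522523 - (-0.070500)/1.593023 = 0.566778
Iteration 3:
  f(0.566778) = -0.000572
  f'(0.566778) = 1.567350
  x_3 = 0.566778 - (-0.000572)/1.567350 = 0.567143
Iteration 4:
  f(0.567143) = 0.000000
  f'(0.567143) = 1.567143
  x_4 = 0.567143 - 0.000000/1.567143 = 0.567143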